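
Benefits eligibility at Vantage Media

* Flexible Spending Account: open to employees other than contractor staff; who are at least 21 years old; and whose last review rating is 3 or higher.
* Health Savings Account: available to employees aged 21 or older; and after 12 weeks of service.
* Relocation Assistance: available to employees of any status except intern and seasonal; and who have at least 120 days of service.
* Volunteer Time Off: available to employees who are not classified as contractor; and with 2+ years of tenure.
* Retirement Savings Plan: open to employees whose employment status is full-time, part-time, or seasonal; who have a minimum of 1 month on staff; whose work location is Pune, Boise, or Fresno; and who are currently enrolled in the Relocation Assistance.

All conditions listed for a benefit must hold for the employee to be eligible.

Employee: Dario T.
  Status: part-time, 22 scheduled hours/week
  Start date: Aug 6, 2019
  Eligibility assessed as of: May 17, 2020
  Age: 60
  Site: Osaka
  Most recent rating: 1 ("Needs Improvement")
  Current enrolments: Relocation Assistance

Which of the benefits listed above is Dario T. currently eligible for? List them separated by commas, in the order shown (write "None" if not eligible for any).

Health Savings Account, Relocation Assistance

Service from Aug 6, 2019 to May 17, 2020: 285 days.
Flexible Spending Account — status part-time ✓ (not excluded); age 60 ≥ 21 ✓; rating 1 < 3 ✗ → not eligible.
Health Savings Account — age 60 ≥ 21 ✓; service 285 days ≥ 12 weeks (≈84 days) ✓ → eligible.
Relocation Assistance — status part-time ✓ (not excluded); service 285 days ≥ 120 days ✓ → eligible.
Volunteer Time Off — status part-time ✓ (not excluded); service 285 days < 2 years (≈730 days) ✗ → not eligible.
Retirement Savings Plan — status part-time ✓; service 285 days ≥ 1 month (≈30 days) ✓; site Osaka ✗ (not Pune, Boise, or Fresno) → not eligible.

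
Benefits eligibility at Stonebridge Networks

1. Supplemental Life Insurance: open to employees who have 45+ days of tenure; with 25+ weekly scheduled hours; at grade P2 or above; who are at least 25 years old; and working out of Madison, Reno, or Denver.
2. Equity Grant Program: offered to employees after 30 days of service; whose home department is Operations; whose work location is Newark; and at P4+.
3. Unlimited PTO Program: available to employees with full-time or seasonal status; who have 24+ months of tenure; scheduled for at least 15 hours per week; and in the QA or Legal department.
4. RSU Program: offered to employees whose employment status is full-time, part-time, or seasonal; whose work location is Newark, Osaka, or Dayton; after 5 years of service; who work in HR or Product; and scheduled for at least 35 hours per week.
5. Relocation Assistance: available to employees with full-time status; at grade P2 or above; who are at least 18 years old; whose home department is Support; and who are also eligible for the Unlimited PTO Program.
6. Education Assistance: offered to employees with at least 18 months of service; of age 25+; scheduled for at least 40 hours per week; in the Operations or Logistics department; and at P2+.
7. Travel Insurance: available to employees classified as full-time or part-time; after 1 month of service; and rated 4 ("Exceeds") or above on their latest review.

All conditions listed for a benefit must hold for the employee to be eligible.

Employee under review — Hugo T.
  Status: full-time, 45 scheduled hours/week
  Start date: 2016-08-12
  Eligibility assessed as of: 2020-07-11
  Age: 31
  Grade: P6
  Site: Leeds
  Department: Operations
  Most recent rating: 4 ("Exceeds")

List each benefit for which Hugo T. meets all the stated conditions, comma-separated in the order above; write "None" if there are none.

Education Assistance, Travel Insurance

Service from 2016-08-12 to 2020-07-11: 1429 days.
Supplemental Life Insurance — service 1429 days ≥ 45 days ✓; 45 hrs/wk ≥ 25 ✓; grade P6 ≥ P2 ✓; age 31 ≥ 25 ✓; site Leeds ✗ (not Madison, Reno, or Denver) → not eligible.
Equity Grant Program — service 1429 days ≥ 30 days ✓; dept Operations ✓; site Leeds ✗ (not Newark) → not eligible.
Unlimited PTO Program — status full-time ✓; service 1429 days ≥ 24 months (≈720 days) ✓; 45 hrs/wk ≥ 15 ✓; dept Operations ✗ → not eligible.
RSU Program — status full-time ✓; site Leeds ✗ (not Newark, Osaka, or Dayton) → not eligible.
Relocation Assistance — status full-time ✓; grade P6 ≥ P2 ✓; age 31 ≥ 18 ✓; dept Operations ✗ → not eligible.
Education Assistance — service 1429 days ≥ 18 months (≈540 days) ✓; age 31 ≥ 25 ✓; 45 hrs/wk ≥ 40 ✓; dept Operations ✓; grade P6 ≥ P2 ✓ → eligible.
Travel Insurance — status full-time ✓; service 1429 days ≥ 1 month (≈30 days) ✓; rating 4 ≥ 4 ✓ → eligible.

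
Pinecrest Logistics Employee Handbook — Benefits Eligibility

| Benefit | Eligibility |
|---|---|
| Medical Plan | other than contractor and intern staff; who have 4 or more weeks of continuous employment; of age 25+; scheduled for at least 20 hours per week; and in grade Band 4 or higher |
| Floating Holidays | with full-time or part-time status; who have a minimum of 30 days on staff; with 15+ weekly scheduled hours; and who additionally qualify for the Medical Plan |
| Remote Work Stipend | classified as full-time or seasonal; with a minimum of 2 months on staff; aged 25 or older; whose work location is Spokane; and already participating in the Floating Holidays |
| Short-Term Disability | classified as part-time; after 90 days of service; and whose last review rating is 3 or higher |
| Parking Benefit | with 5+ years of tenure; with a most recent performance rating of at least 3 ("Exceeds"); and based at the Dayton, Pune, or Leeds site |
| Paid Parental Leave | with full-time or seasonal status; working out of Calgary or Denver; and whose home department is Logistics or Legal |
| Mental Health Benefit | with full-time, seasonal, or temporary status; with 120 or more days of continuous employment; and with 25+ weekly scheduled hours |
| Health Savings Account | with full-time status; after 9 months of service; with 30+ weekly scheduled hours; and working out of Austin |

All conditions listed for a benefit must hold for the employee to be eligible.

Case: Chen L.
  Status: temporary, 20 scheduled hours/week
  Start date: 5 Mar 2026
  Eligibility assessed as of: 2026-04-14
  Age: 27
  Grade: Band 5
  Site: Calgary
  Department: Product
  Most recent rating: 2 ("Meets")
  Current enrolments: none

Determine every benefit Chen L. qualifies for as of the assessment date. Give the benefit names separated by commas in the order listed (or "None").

Medical Plan

Service from 5 Mar 2026 to 2026-04-14: 40 days.
Medical Plan — status temporary ✓ (not excluded); service 40 days ≥ 4 weeks (≈28 days) ✓; age 27 ≥ 25 ✓; 20 hrs/wk ≥ 20 ✓; grade Band 5 ≥ Band 4 ✓ → eligible.
Floating Holidays — status temporary ✗ (requires full-time or part-time) → not eligible.
Remote Work Stipend — status temporary ✗ (requires full-time or seasonal) → not eligible.
Short-Term Disability — status temporary ✗ (requires part-time) → not eligible.
Parking Benefit — service 40 days < 5 years (≈1825 days) ✗ → not eligible.
Paid Parental Leave — status temporary ✗ (requires full-time or seasonal) → not eligible.
Mental Health Benefit — status temporary ✓; service 40 days < 120 days ✗ → not eligible.
Health Savings Account — status temporary ✗ (requires full-time) → not eligible.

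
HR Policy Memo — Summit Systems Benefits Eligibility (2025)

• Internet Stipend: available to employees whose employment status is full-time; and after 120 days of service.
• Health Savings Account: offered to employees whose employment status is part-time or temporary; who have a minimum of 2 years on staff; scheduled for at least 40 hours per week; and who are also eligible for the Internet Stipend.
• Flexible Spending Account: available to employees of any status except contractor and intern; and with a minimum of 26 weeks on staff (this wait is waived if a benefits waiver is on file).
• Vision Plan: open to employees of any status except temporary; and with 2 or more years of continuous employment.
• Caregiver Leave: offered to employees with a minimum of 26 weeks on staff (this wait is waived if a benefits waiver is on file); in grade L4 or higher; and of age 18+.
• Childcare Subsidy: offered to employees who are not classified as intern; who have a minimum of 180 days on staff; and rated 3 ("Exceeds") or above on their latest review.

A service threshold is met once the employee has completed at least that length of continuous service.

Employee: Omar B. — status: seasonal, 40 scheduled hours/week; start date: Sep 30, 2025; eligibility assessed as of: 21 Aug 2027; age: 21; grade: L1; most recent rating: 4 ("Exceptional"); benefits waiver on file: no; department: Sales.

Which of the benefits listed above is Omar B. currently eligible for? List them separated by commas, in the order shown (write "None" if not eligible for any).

Flexible Spending Account, Childcare Subsidy

Service from Sep 30, 2025 to 21 Aug 2027: 690 days.
Internet Stipend — status seasonal ✗ (requires full-time) → not eligible.
Health Savings Account — status seasonal ✗ (requires part-time or temporary) → not eligible.
Flexible Spending Account — status seasonal ✓ (not excluded); no waiver, service 690 days ≥ 26 weeks (≈182 days) ✓ → eligible.
Vision Plan — status seasonal ✓ (not excluded); service 690 days < 2 years (≈730 days) ✗ → not eligible.
Caregiver Leave — no waiver, service 690 days ≥ 26 weeks (≈182 days) ✓; grade L1 < L4 ✗ → not eligible.
Childcare Subsidy — status seasonal ✓ (not excluded); service 690 days ≥ 180 days ✓; rating 4 ≥ 3 ✓ → eligible.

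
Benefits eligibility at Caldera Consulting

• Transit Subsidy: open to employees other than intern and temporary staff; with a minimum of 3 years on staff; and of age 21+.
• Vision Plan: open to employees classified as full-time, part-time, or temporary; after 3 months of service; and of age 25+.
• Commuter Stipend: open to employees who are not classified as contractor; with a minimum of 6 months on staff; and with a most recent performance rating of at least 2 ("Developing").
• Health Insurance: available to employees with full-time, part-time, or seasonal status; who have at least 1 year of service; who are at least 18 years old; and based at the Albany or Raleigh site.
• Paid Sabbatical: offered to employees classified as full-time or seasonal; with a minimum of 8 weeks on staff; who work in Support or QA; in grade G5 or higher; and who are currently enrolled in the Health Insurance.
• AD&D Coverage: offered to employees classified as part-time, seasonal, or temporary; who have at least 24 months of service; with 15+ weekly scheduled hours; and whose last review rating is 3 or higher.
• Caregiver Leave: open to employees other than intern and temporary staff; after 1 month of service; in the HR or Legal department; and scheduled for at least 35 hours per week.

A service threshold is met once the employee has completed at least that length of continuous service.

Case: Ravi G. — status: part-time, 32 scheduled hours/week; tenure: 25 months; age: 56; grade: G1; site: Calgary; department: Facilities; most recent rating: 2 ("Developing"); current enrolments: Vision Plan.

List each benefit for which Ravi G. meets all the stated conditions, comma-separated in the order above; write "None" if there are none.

Vision Plan, Commuter Stipend

Transit Subsidy — status part-time ✓ (not excluded); service 25 months < 3 years (≈1095 days) ✗ → not eligible.
Vision Plan — status part-time ✓; service 25 months ≥ 3 months ✓; age 56 ≥ 25 ✓ → eligible.
Commuter Stipend — status part-time ✓ (not excluded); service 25 months ≥ 6 months ✓; rating 2 ≥ 2 ✓ → eligible.
Health Insurance — status part-time ✓; service 25 months ≥ 1 year (≈365 days) ✓; age 56 ≥ 18 ✓; site Calgary ✗ (not Albany or Raleigh) → not eligible.
Paid Sabbatical — status part-time ✗ (requires full-time or seasonal) → not eligible.
AD&D Coverage — status part-time ✓; service 25 months ≥ 24 months ✓; 32 hrs/wk ≥ 15 ✓; rating 2 < 3 ✗ → not eligible.
Caregiver Leave — status part-time ✓ (not excluded); service 25 months ≥ 1 month ✓; dept Facilities ✗ → not eligible.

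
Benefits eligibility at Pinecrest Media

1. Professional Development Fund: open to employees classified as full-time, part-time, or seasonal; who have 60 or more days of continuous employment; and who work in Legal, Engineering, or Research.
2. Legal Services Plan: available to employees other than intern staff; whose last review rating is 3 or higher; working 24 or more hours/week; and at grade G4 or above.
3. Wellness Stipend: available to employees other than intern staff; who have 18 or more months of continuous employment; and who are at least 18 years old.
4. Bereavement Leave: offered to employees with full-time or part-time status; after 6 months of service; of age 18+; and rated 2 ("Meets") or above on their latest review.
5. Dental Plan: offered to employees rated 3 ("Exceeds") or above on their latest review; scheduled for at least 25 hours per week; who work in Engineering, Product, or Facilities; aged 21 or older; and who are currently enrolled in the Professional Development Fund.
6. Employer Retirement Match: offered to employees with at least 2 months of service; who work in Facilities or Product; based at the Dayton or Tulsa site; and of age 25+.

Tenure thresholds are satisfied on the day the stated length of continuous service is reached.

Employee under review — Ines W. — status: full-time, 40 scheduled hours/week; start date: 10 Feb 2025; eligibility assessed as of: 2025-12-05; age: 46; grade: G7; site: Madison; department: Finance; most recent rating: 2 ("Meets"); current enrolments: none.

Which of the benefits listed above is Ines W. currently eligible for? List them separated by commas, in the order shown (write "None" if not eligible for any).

Bereavement Leave

Service from 10 Feb 2025 to 2025-12-05: 298 days.
Professional Development Fund — status full-time ✓; service 298 days ≥ 60 days ✓; dept Finance ✗ → not eligible.
Legal Services Plan — status full-time ✓ (not excluded); rating 2 < 3 ✗ → not eligible.
Wellness Stipend — status full-time ✓ (not excluded); service 298 days < 18 months (≈540 days) ✗ → not eligible.
Bereavement Leave — status full-time ✓; service 298 days ≥ 6 months (≈180 days) ✓; age 46 ≥ 18 ✓; rating 2 ≥ 2 ✓ → eligible.
Dental Plan — rating 2 < 3 ✗ → not eligible.
Employer Retirement Match — service 298 days ≥ 2 months (≈60 days) ✓; dept Finance ✗ → not eligible.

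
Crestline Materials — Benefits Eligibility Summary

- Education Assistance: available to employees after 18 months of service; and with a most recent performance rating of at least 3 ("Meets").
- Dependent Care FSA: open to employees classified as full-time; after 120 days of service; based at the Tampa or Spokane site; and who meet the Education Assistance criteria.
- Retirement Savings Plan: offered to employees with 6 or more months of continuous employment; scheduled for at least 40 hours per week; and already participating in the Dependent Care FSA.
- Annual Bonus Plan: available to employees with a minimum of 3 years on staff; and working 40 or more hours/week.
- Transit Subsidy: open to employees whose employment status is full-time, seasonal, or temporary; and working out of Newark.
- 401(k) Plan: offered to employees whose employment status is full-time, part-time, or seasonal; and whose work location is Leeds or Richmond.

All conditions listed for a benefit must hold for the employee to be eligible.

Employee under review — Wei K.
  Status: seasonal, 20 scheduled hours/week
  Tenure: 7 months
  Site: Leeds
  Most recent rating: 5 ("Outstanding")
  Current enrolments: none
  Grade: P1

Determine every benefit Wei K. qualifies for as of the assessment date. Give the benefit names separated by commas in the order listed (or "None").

Education Assistance — service 7 months < 18 months ✗ → not eligible.
Dependent Care FSA — status seasonal ✗ (requires full-time) → not eligible.
Retirement Savings Plan — service 7 months ≥ 6 months ✓; 20 hrs/wk < 40 ✗ → not eligible.
Annual Bonus Plan — service 7 months < 3 years (≈1095 days) ✗ → not eligible.
Transit Subsidy — status seasonal ✓; site Leeds ✗ (not Newark) → not eligible.
401(k) Plan — status seasonal ✓; site Leeds ✓ → eligible.

401(k) Plan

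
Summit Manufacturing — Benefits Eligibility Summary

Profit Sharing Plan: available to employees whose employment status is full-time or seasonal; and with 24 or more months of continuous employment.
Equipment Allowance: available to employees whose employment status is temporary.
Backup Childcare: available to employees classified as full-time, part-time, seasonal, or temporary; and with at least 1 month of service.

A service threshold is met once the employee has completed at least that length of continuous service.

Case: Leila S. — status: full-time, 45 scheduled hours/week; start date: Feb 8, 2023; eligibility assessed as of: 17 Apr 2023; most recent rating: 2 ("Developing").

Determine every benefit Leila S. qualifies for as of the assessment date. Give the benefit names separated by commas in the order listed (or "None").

Backup Childcare

Service from Feb 8, 2023 to 17 Apr 2023: 68 days.
Profit Sharing Plan — status full-time ✓; service 68 days < 24 months (≈720 days) ✗ → not eligible.
Equipment Allowance — status full-time ✗ (requires temporary) → not eligible.
Backup Childcare — status full-time ✓; service 68 days ≥ 1 month (≈30 days) ✓ → eligible.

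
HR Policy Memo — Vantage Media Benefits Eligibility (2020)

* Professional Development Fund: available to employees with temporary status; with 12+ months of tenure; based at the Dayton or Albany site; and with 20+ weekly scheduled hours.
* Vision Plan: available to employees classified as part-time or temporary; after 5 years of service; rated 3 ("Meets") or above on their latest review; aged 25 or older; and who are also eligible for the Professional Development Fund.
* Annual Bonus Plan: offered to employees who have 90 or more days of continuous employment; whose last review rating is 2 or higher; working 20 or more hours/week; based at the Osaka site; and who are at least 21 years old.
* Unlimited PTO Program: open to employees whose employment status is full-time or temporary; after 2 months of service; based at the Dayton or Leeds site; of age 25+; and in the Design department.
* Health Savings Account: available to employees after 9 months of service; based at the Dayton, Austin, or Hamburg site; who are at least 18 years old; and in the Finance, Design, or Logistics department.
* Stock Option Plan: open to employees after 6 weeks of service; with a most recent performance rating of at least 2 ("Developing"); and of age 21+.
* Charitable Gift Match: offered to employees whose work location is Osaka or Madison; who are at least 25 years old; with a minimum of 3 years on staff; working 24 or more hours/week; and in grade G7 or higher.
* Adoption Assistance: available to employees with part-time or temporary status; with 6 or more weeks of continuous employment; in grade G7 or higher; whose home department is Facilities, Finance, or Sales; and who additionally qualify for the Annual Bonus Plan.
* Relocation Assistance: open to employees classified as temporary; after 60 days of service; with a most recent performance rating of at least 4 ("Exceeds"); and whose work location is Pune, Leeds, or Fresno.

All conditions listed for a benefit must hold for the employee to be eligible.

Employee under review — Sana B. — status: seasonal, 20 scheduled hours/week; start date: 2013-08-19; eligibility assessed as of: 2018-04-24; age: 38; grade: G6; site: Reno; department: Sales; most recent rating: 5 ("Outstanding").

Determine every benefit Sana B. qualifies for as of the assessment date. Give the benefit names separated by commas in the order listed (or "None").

Service from 2013-08-19 to 2018-04-24: 1709 days.
Professional Development Fund — status seasonal ✗ (requires temporary) → not eligible.
Vision Plan — status seasonal ✗ (requires part-time or temporary) → not eligible.
Annual Bonus Plan — service 1709 days ≥ 90 days ✓; rating 5 ≥ 2 ✓; 20 hrs/wk ≥ 20 ✓; site Reno ✗ (not Osaka) → not eligible.
Unlimited PTO Program — status seasonal ✗ (requires full-time or temporary) → not eligible.
Health Savings Account — service 1709 days ≥ 9 months (≈270 days) ✓; site Reno ✗ (not Dayton, Austin, or Hamburg) → not eligible.
Stock Option Plan — service 1709 days ≥ 6 weeks (≈42 days) ✓; rating 5 ≥ 2 ✓; age 38 ≥ 21 ✓ → eligible.
Charitable Gift Match — site Reno ✗ (not Osaka or Madison) → not eligible.
Adoption Assistance — status seasonal ✗ (requires part-time or temporary) → not eligible.
Relocation Assistance — status seasonal ✗ (requires temporary) → not eligible.

Stock Option Plan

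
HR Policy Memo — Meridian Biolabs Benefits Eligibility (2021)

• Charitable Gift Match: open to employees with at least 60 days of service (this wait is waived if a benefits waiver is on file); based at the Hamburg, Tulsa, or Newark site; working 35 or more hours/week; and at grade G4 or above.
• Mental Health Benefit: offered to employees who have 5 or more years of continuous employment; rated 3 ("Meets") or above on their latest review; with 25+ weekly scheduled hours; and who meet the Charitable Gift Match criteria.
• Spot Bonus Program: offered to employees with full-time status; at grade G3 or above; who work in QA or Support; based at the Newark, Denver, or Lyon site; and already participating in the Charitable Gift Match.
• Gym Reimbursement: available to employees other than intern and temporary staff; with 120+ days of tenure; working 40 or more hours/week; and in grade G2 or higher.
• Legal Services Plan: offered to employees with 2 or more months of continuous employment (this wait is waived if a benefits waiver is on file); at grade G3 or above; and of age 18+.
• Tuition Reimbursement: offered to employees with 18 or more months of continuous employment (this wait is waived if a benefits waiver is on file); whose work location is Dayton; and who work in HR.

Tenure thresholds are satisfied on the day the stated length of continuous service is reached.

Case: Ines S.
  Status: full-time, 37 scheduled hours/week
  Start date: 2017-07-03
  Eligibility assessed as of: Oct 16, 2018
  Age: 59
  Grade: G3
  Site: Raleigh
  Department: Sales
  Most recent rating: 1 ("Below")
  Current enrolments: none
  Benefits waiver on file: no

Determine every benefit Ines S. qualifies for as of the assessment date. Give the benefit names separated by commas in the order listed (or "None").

Legal Services Plan

Service from 2017-07-03 to Oct 16, 2018: 470 days.
Charitable Gift Match — no waiver, service 470 days ≥ 60 days ✓; site Raleigh ✗ (not Hamburg, Tulsa, or Newark) → not eligible.
Mental Health Benefit — service 470 days < 5 years (≈1825 days) ✗ → not eligible.
Spot Bonus Program — status full-time ✓; grade G3 ≥ G3 ✓; dept Sales ✗ → not eligible.
Gym Reimbursement — status full-time ✓ (not excluded); service 470 days ≥ 120 days ✓; 37 hrs/wk < 40 ✗ → not eligible.
Legal Services Plan — no waiver, service 470 days ≥ 2 months (≈60 days) ✓; grade G3 ≥ G3 ✓; age 59 ≥ 18 ✓ → eligible.
Tuition Reimbursement — no waiver, service 470 days < 18 months (≈540 days) ✗ → not eligible.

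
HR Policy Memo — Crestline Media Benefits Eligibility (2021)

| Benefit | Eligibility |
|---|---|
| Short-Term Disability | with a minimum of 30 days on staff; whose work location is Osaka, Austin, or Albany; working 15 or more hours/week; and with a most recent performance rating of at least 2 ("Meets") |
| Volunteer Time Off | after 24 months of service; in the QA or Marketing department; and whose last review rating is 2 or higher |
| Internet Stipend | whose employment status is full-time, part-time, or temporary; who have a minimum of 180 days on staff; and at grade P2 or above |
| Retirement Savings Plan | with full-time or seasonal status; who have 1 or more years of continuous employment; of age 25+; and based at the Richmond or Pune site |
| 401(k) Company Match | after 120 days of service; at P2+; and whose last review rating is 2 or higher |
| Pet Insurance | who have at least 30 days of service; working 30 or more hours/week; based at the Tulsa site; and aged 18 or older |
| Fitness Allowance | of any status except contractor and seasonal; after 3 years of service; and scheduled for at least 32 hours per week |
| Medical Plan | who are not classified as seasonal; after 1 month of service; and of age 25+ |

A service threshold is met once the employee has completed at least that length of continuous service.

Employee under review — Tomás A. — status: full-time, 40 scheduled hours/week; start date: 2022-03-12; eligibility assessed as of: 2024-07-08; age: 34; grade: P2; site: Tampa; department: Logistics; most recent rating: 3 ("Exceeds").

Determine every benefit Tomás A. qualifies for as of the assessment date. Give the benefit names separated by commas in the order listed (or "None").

Internet Stipend, 401(k) Company Match, Medical Plan

Service from 2022-03-12 to 2024-07-08: 849 days.
Short-Term Disability — service 849 days ≥ 30 days ✓; site Tampa ✗ (not Osaka, Austin, or Albany) → not eligible.
Volunteer Time Off — service 849 days ≥ 24 months (≈720 days) ✓; dept Logistics ✗ → not eligible.
Internet Stipend — status full-time ✓; service 849 days ≥ 180 days ✓; grade P2 ≥ P2 ✓ → eligible.
Retirement Savings Plan — status full-time ✓; service 849 days ≥ 1 year (≈365 days) ✓; age 34 ≥ 25 ✓; site Tampa ✗ (not Richmond or Pune) → not eligible.
401(k) Company Match — service 849 days ≥ 120 days ✓; grade P2 ≥ P2 ✓; rating 3 ≥ 2 ✓ → eligible.
Pet Insurance — service 849 days ≥ 30 days ✓; 40 hrs/wk ≥ 30 ✓; site Tampa ✗ (not Tulsa) → not eligible.
Fitness Allowance — status full-time ✓ (not excluded); service 849 days < 3 years (≈1095 days) ✗ → not eligible.
Medical Plan — status full-time ✓ (not excluded); service 849 days ≥ 1 month (≈30 days) ✓; age 34 ≥ 25 ✓ → eligible.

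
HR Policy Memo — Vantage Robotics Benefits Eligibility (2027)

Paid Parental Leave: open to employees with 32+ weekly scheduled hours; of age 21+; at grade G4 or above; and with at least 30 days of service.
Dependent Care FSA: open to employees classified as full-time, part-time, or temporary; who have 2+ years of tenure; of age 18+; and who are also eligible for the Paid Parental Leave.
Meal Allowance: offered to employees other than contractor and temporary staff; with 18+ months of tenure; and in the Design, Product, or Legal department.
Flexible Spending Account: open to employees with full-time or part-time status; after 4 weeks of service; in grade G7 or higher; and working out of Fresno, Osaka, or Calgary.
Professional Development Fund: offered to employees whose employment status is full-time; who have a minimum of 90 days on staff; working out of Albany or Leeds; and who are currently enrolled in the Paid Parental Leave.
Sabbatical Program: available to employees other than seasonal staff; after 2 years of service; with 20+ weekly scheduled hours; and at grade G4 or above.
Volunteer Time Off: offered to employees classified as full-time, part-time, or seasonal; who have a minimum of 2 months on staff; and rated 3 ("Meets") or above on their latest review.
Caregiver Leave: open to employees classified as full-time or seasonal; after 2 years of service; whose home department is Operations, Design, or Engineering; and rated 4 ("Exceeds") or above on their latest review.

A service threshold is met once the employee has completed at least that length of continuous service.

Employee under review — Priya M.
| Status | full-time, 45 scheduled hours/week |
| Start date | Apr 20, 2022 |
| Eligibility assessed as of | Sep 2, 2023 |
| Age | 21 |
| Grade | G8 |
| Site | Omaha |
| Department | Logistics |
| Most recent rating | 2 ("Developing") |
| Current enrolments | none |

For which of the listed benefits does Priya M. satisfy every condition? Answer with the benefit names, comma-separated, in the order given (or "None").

Service from Apr 20, 2022 to Sep 2, 2023: 500 days.
Paid Parental Leave — 45 hrs/wk ≥ 32 ✓; age 21 ≥ 21 ✓; grade G8 ≥ G4 ✓; service 500 days ≥ 30 days ✓ → eligible.
Dependent Care FSA — status full-time ✓; service 500 days < 2 years (≈730 days) ✗ → not eligible.
Meal Allowance — status full-time ✓ (not excluded); service 500 days < 18 months (≈540 days) ✗ → not eligible.
Flexible Spending Account — status full-time ✓; service 500 days ≥ 4 weeks (≈28 days) ✓; grade G8 ≥ G7 ✓; site Omaha ✗ (not Fresno, Osaka, or Calgary) → not eligible.
Professional Development Fund — status full-time ✓; service 500 days ≥ 90 days ✓; site Omaha ✗ (not Albany or Leeds) → not eligible.
Sabbatical Program — status full-time ✓ (not excluded); service 500 days < 2 years (≈730 days) ✗ → not eligible.
Volunteer Time Off — status full-time ✓; service 500 days ≥ 2 months (≈60 days) ✓; rating 2 < 3 ✗ → not eligible.
Caregiver Leave — status full-time ✓; service 500 days < 2 years (≈730 days) ✗ → not eligible.

Paid Parental Leave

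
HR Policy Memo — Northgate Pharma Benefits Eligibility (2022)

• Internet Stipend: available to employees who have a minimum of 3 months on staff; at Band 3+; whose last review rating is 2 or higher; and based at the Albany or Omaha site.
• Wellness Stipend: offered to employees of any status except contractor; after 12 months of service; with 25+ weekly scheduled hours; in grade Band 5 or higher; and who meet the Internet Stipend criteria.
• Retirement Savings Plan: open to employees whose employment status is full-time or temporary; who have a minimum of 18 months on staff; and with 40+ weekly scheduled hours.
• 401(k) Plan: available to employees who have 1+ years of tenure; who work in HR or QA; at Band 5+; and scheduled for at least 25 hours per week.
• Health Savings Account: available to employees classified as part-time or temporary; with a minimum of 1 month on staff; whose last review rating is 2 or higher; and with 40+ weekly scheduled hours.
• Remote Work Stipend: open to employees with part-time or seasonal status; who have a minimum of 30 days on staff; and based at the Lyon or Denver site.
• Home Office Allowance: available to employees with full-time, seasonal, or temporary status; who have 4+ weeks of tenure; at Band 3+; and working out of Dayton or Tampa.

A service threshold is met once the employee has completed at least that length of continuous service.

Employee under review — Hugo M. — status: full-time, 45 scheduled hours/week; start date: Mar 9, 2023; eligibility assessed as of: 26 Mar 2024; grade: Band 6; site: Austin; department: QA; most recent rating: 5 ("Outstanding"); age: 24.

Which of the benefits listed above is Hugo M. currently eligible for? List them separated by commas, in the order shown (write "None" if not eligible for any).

401(k) Plan

Service from Mar 9, 2023 to 26 Mar 2024: 383 days.
Internet Stipend — service 383 days ≥ 3 months (≈90 days) ✓; grade Band 6 ≥ Band 3 ✓; rating 5 ≥ 2 ✓; site Austin ✗ (not Albany or Omaha) → not eligible.
Wellness Stipend — status full-time ✓ (not excluded); service 383 days ≥ 12 months (≈360 days) ✓; 45 hrs/wk ≥ 25 ✓; grade Band 6 ≥ Band 5 ✓; not eligible for Internet Stipend ✗ → not eligible.
Retirement Savings Plan — status full-time ✓; service 383 days < 18 months (≈540 days) ✗ → not eligible.
401(k) Plan — service 383 days ≥ 1 year (≈365 days) ✓; dept QA ✓; grade Band 6 ≥ Band 5 ✓; 45 hrs/wk ≥ 25 ✓ → eligible.
Health Savings Account — status full-time ✗ (requires part-time or temporary) → not eligible.
Remote Work Stipend — status full-time ✗ (requires part-time or seasonal) → not eligible.
Home Office Allowance — status full-time ✓; service 383 days ≥ 4 weeks (≈28 days) ✓; grade Band 6 ≥ Band 3 ✓; site Austin ✗ (not Dayton or Tampa) → not eligible.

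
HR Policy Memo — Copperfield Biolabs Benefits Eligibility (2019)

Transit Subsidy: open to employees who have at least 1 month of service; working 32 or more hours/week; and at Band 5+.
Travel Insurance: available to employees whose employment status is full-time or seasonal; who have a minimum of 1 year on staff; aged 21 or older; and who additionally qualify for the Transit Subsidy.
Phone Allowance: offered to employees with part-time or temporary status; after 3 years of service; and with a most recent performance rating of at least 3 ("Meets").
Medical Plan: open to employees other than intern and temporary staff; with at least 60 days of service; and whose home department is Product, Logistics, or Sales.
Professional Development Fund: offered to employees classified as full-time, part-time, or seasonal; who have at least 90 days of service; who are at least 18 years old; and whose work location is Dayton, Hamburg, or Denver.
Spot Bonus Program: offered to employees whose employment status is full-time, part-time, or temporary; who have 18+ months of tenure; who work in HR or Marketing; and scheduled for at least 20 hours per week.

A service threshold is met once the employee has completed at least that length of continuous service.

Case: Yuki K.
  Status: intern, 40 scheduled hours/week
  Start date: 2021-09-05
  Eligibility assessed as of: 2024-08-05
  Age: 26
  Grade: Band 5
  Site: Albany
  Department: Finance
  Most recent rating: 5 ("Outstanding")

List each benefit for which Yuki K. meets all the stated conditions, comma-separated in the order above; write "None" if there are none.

Service from 2021-09-05 to 2024-08-05: 1065 days.
Transit Subsidy — service 1065 days ≥ 1 month (≈30 days) ✓; 40 hrs/wk ≥ 32 ✓; grade Band 5 ≥ Band 5 ✓ → eligible.
Travel Insurance — status intern ✗ (requires full-time or seasonal) → not eligible.
Phone Allowance — status intern ✗ (requires part-time or temporary) → not eligible.
Medical Plan — status intern ✗ (excluded) → not eligible.
Professional Development Fund — status intern ✗ (requires full-time, part-time, or seasonal) → not eligible.
Spot Bonus Program — status intern ✗ (requires full-time, part-time, or temporary) → not eligible.

Transit Subsidy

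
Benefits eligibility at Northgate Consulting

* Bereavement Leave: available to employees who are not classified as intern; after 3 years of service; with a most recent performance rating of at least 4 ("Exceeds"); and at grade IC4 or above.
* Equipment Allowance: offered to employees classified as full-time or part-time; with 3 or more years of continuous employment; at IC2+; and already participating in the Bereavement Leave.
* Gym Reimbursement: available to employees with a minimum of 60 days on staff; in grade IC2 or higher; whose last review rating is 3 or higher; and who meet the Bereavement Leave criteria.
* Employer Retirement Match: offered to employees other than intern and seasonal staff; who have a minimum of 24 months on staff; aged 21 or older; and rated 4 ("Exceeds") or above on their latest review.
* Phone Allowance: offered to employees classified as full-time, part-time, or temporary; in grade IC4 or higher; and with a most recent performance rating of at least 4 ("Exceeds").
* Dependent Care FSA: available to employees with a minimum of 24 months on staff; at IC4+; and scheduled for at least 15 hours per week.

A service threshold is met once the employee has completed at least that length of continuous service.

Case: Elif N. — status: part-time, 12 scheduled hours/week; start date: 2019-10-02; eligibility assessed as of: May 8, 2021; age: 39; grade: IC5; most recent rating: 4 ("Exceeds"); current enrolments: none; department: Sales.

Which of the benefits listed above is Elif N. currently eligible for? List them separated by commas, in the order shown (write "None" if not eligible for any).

Service from 2019-10-02 to May 8, 2021: 584 days.
Bereavement Leave — status part-time ✓ (not excluded); service 584 days < 3 years (≈1095 days) ✗ → not eligible.
Equipment Allowance — status part-time ✓; service 584 days < 3 years (≈1095 days) ✗ → not eligible.
Gym Reimbursement — service 584 days ≥ 60 days ✓; grade IC5 ≥ IC2 ✓; rating 4 ≥ 3 ✓; not eligible for Bereavement Leave ✗ → not eligible.
Employer Retirement Match — status part-time ✓ (not excluded); service 584 days < 24 months (≈720 days) ✗ → not eligible.
Phone Allowance — status part-time ✓; grade IC5 ≥ IC4 ✓; rating 4 ≥ 4 ✓ → eligible.
Dependent Care FSA — service 584 days < 24 months (≈720 days) ✗ → not eligible.

Phone Allowance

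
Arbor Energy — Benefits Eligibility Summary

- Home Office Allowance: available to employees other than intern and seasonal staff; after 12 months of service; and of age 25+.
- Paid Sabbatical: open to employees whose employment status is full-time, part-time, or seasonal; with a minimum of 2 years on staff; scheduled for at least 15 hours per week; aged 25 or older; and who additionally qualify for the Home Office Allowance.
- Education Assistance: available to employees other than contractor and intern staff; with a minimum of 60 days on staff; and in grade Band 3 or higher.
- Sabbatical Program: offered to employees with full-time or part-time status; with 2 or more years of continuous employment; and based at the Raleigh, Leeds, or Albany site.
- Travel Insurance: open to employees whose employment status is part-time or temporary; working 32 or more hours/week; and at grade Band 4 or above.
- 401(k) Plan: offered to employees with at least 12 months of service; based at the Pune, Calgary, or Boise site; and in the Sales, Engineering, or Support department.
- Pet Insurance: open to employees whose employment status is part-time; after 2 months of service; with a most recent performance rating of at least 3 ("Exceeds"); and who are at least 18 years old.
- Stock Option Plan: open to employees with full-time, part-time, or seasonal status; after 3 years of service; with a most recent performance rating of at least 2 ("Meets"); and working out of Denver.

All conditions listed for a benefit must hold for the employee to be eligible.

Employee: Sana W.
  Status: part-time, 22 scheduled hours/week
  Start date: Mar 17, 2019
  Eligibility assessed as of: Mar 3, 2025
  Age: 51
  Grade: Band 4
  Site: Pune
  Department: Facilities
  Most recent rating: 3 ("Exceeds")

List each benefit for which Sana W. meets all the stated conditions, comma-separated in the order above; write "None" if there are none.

Home Office Allowance, Paid Sabbatical, Education Assistance, Pet Insurance

Service from Mar 17, 2019 to Mar 3, 2025: 2178 days.
Home Office Allowance — status part-time ✓ (not excluded); service 2178 days ≥ 12 months (≈360 days) ✓; age 51 ≥ 25 ✓ → eligible.
Paid Sabbatical — status part-time ✓; service 2178 days ≥ 2 years (≈730 days) ✓; 22 hrs/wk ≥ 15 ✓; age 51 ≥ 25 ✓; eligible for Home Office Allowance ✓ → eligible.
Education Assistance — status part-time ✓ (not excluded); service 2178 days ≥ 60 days ✓; grade Band 4 ≥ Band 3 ✓ → eligible.
Sabbatical Program — status part-time ✓; service 2178 days ≥ 2 years (≈730 days) ✓; site Pune ✗ (not Raleigh, Leeds, or Albany) → not eligible.
Travel Insurance — status part-time ✓; 22 hrs/wk < 32 ✗ → not eligible.
401(k) Plan — service 2178 days ≥ 12 months (≈360 days) ✓; site Pune ✓; dept Facilities ✗ → not eligible.
Pet Insurance — status part-time ✓; service 2178 days ≥ 2 months (≈60 days) ✓; rating 3 ≥ 3 ✓; age 51 ≥ 18 ✓ → eligible.
Stock Option Plan — status part-time ✓; service 2178 days ≥ 3 years (≈1095 days) ✓; rating 3 ≥ 2 ✓; site Pune ✗ (not Denver) → not eligible.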